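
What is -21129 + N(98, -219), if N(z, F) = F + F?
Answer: -21567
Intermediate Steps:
N(z, F) = 2*F
-21129 + N(98, -219) = -21129 + 2*(-219) = -21129 - 438 = -21567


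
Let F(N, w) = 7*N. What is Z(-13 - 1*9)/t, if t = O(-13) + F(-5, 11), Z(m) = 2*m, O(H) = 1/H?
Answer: 143/114 ≈ 1.2544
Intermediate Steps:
t = -456/13 (t = 1/(-13) + 7*(-5) = -1/13 - 35 = -456/13 ≈ -35.077)
Z(-13 - 1*9)/t = (2*(-13 - 1*9))/(-456/13) = (2*(-13 - 9))*(-13/456) = (2*(-22))*(-13/456) = -44*(-13/456) = 143/114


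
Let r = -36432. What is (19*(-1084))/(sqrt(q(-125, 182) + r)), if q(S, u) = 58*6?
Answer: 10298*I*sqrt(9021)/9021 ≈ 108.42*I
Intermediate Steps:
q(S, u) = 348
(19*(-1084))/(sqrt(q(-125, 182) + r)) = (19*(-1084))/(sqrt(348 - 36432)) = -20596*(-I*sqrt(9021)/18042) = -(-10298)*I*sqrt(9021)/9021 = 10298*I*sqrt(9021)/9021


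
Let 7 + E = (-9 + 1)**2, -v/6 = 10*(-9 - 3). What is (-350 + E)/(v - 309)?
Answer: -293/411 ≈ -0.71290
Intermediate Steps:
v = 720 (v = -60*(-9 - 3) = -60*(-12) = -6*(-120) = 720)
E = 57 (E = -7 + (-9 + 1)**2 = -7 + (-8)**2 = -7 + 64 = 57)
(-350 + E)/(v - 309) = (-350 + 57)/(720 - 309) = -293/411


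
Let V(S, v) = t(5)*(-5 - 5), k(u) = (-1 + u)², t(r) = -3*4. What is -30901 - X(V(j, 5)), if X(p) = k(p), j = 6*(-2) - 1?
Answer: -45062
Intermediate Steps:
j = -13 (j = -12 - 1 = -13)
t(r) = -12
V(S, v) = 120 (V(S, v) = -12*(-5 - 5) = -12*(-10) = 120)
X(p) = (-1 + p)²
-30901 - X(V(j, 5)) = -30901 - (-1 + 120)² = -30901 - 1*119² = -30901 - 1*14161 = -30901 - 14161 = -45062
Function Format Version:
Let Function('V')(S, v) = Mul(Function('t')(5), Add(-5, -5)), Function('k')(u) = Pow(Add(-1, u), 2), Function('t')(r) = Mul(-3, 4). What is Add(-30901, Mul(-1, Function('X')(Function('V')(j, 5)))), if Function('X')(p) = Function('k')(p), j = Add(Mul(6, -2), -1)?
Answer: -45062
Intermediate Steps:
j = -13 (j = Add(-12, -1) = -13)
Function('t')(r) = -12
Function('V')(S, v) = 120 (Function('V')(S, v) = Mul(-12, Add(-5, -5)) = Mul(-12, -10) = 120)
Function('X')(p) = Pow(Add(-1, p), 2)
Add(-30901, Mul(-1, Function('X')(Function('V')(j, 5)))) = Add(-30901, Mul(-1, Pow(Add(-1, 120), 2))) = Add(-30901, Mul(-1, Pow(119, 2))) = Add(-30901, Mul(-1, 14161)) = Add(-30901, -14161) = -45062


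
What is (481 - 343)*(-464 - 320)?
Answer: -108192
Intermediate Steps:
(481 - 343)*(-464 - 320) = 138*(-784) = -108192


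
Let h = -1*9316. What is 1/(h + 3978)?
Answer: -1/5338 ≈ -0.00018734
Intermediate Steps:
h = -9316
1/(h + 3978) = 1/(-9316 + 3978) = 1/(-5338) = -1/5338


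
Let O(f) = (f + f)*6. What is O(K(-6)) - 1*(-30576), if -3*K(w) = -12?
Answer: 30624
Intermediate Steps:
K(w) = 4 (K(w) = -⅓*(-12) = 4)
O(f) = 12*f (O(f) = (2*f)*6 = 12*f)
O(K(-6)) - 1*(-30576) = 12*4 - 1*(-30576) = 48 + 30576 = 30624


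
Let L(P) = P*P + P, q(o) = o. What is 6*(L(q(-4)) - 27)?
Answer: -90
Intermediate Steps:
L(P) = P + P**2 (L(P) = P**2 + P = P + P**2)
6*(L(q(-4)) - 27) = 6*(-4*(1 - 4) - 27) = 6*(-4*(-3) - 27) = 6*(12 - 27) = 6*(-15) = -90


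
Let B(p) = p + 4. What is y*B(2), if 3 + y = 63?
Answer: 360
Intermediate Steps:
y = 60 (y = -3 + 63 = 60)
B(p) = 4 + p
y*B(2) = 60*(4 + 2) = 60*6 = 360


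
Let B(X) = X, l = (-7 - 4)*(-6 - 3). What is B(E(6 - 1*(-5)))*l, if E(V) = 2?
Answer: 198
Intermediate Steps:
l = 99 (l = -11*(-9) = 99)
B(E(6 - 1*(-5)))*l = 2*99 = 198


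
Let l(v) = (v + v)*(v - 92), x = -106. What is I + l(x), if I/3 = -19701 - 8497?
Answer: -42618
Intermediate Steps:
l(v) = 2*v*(-92 + v) (l(v) = (2*v)*(-92 + v) = 2*v*(-92 + v))
I = -84594 (I = 3*(-19701 - 8497) = 3*(-28198) = -84594)
I + l(x) = -84594 + 2*(-106)*(-92 - 106) = -84594 + 2*(-106)*(-198) = -84594 + 41976 = -42618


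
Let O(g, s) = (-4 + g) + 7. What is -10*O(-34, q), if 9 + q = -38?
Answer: 310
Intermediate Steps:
q = -47 (q = -9 - 38 = -47)
O(g, s) = 3 + g
-10*O(-34, q) = -10*(3 - 34) = -10*(-31) = 310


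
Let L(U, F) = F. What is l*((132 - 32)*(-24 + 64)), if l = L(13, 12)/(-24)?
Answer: -2000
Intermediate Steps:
l = -½ (l = 12/(-24) = 12*(-1/24) = -½ ≈ -0.50000)
l*((132 - 32)*(-24 + 64)) = -(132 - 32)*(-24 + 64)/2 = -50*40 = -½*4000 = -2000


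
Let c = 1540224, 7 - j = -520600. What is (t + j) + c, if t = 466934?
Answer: 2527765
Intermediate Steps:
j = 520607 (j = 7 - 1*(-520600) = 7 + 520600 = 520607)
(t + j) + c = (466934 + 520607) + 1540224 = 987541 + 1540224 = 2527765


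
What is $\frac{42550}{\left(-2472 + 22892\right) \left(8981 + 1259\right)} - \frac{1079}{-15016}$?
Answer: $\frac{565646735}{7849644032} \approx 0.07206$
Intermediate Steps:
$\frac{42550}{\left(-2472 + 22892\right) \left(8981 + 1259\right)} - \frac{1079}{-15016} = \frac{42550}{20420 \cdot 10240} - - \frac{1079}{15016} = \frac{42550}{209100800} + \frac{1079}{15016} = 42550 \cdot \frac{1}{209100800} + \frac{1079}{15016} = \frac{851}{4182016} + \frac{1079}{15016} = \frac{565646735}{7849644032}$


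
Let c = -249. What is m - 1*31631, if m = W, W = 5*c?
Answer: -32876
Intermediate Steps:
W = -1245 (W = 5*(-249) = -1245)
m = -1245
m - 1*31631 = -1245 - 1*31631 = -1245 - 31631 = -32876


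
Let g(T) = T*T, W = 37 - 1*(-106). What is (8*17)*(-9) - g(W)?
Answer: -21673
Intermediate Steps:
W = 143 (W = 37 + 106 = 143)
g(T) = T²
(8*17)*(-9) - g(W) = (8*17)*(-9) - 1*143² = 136*(-9) - 1*20449 = -1224 - 20449 = -21673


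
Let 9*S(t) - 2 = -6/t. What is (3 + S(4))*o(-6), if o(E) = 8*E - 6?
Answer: -165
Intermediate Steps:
S(t) = 2/9 - 2/(3*t) (S(t) = 2/9 + (-6/t)/9 = 2/9 - 2/(3*t))
o(E) = -6 + 8*E
(3 + S(4))*o(-6) = (3 + (2/9)*(-3 + 4)/4)*(-6 + 8*(-6)) = (3 + (2/9)*(¼)*1)*(-6 - 48) = (3 + 1/18)*(-54) = (55/18)*(-54) = -165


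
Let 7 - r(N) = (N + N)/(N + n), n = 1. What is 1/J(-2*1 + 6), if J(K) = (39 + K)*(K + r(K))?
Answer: 5/2021 ≈ 0.0024740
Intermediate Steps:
r(N) = 7 - 2*N/(1 + N) (r(N) = 7 - (N + N)/(N + 1) = 7 - 2*N/(1 + N))
J(K) = (39 + K)*(K + (7 + 5*K)/(1 + K))
1/J(-2*1 + 6) = 1/((273 + (-2*1 + 6)³ + 45*(-2*1 + 6)² + 241*(-2*1 + 6))/(1 + (-2*1 + 6))) = 1/((273 + (-2 + 6)³ + 45*(-2 + 6)² + 241*(-2 + 6))/(1 + (-2 + 6))) = 1/((273 + 4³ + 45*4² + 241*4)/(1 + 4)) = 1/((273 + 64 + 45*16 + 964)/5) = 1/((273 + 64 + 720 + 964)/5) = 1/((⅕)*2021) = 1/(2021/5) = 5/2021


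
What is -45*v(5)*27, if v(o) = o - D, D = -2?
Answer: -8505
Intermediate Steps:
v(o) = 2 + o (v(o) = o - 1*(-2) = o + 2 = 2 + o)
-45*v(5)*27 = -45*(2 + 5)*27 = -45*7*27 = -315*27 = -8505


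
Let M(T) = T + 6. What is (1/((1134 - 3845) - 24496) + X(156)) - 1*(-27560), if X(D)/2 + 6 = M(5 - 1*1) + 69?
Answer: 753797141/27207 ≈ 27706.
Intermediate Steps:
M(T) = 6 + T
X(D) = 146 (X(D) = -12 + 2*((6 + (5 - 1*1)) + 69) = -12 + 2*((6 + (5 - 1)) + 69) = -12 + 2*((6 + 4) + 69) = -12 + 2*(10 + 69) = -12 + 2*79 = -12 + 158 = 146)
(1/((1134 - 3845) - 24496) + X(156)) - 1*(-27560) = (1/((1134 - 3845) - 24496) + 146) - 1*(-27560) = (1/(-2711 - 24496) + 146) + 27560 = (1/(-27207) + 146) + 27560 = (-1/27207 + 146) + 27560 = 3972221/27207 + 27560 = 753797141/27207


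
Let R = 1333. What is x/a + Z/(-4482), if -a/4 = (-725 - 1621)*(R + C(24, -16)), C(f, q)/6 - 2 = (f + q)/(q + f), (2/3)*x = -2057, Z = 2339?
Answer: -581709137/1114153488 ≈ -0.52211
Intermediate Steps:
x = -6171/2 (x = (3/2)*(-2057) = -6171/2 ≈ -3085.5)
C(f, q) = 18 (C(f, q) = 12 + 6*((f + q)/(q + f)) = 12 + 6*((f + q)/(f + q)) = 12 + 6*1 = 12 + 6 = 18)
a = 12677784 (a = -4*(-725 - 1621)*(1333 + 18) = -(-9384)*1351 = -4*(-3169446) = 12677784)
x/a + Z/(-4482) = -6171/2/12677784 + 2339/(-4482) = -6171/2*1/12677784 + 2339*(-1/4482) = -121/497168 - 2339/4482 = -581709137/1114153488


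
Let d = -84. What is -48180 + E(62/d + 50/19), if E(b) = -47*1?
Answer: -48227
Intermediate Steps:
E(b) = -47
-48180 + E(62/d + 50/19) = -48180 - 47 = -48227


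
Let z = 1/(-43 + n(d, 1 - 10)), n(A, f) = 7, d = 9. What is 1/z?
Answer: -36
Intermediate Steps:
z = -1/36 (z = 1/(-43 + 7) = 1/(-36) = -1/36 ≈ -0.027778)
1/z = 1/(-1/36) = -36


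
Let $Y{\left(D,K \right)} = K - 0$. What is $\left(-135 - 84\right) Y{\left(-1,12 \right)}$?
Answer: $-2628$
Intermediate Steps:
$Y{\left(D,K \right)} = K$ ($Y{\left(D,K \right)} = K + 0 = K$)
$\left(-135 - 84\right) Y{\left(-1,12 \right)} = \left(-135 - 84\right) 12 = \left(-219\right) 12 = -2628$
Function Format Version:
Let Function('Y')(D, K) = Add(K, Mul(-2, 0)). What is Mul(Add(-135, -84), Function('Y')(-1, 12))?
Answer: -2628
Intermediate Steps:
Function('Y')(D, K) = K (Function('Y')(D, K) = Add(K, 0) = K)
Mul(Add(-135, -84), Function('Y')(-1, 12)) = Mul(Add(-135, -84), 12) = Mul(-219, 12) = -2628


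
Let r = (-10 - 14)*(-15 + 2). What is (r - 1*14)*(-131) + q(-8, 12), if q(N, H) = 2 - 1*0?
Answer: -39036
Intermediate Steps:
q(N, H) = 2 (q(N, H) = 2 + 0 = 2)
r = 312 (r = -24*(-13) = 312)
(r - 1*14)*(-131) + q(-8, 12) = (312 - 1*14)*(-131) + 2 = (312 - 14)*(-131) + 2 = 298*(-131) + 2 = -39038 + 2 = -39036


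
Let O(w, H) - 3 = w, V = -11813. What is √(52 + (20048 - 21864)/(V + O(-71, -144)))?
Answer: 2*√154907/109 ≈ 7.2217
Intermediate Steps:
O(w, H) = 3 + w
√(52 + (20048 - 21864)/(V + O(-71, -144))) = √(52 + (20048 - 21864)/(-11813 + (3 - 71))) = √(52 - 1816/(-11813 - 68)) = √(52 - 1816/(-11881)) = √(52 - 1816*(-1/11881)) = √(52 + 1816/11881) = √(619628/11881) = 2*√154907/109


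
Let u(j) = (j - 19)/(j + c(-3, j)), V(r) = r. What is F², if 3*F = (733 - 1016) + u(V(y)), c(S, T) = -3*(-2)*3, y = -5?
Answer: 13712209/1521 ≈ 9015.3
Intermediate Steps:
c(S, T) = 18 (c(S, T) = 6*3 = 18)
u(j) = (-19 + j)/(18 + j) (u(j) = (j - 19)/(j + 18) = (-19 + j)/(18 + j))
F = -3703/39 (F = ((733 - 1016) + (-19 - 5)/(18 - 5))/3 = (-283 - 24/13)/3 = (⅓)*(-3703/13) = -3703/39 ≈ -94.949)
F² = (-3703/39)² = 13712209/1521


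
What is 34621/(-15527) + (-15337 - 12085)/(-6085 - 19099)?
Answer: -223056935/195515984 ≈ -1.1409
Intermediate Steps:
34621/(-15527) + (-15337 - 12085)/(-6085 - 19099) = 34621*(-1/15527) - 27422/(-25184) = -34621/15527 - 27422*(-1/25184) = -34621/15527 + 13711/12592 = -223056935/195515984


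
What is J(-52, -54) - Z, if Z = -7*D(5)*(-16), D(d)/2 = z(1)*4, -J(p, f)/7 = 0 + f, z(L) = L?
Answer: -518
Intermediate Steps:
J(p, f) = -7*f (J(p, f) = -7*(0 + f) = -7*f)
D(d) = 8 (D(d) = 2*(1*4) = 2*4 = 8)
Z = 896 (Z = -7*8*(-16) = -56*(-16) = 896)
J(-52, -54) - Z = -7*(-54) - 1*896 = 378 - 896 = -518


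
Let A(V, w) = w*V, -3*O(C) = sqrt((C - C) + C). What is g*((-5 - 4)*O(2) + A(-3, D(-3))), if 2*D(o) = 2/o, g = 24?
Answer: 24 + 72*sqrt(2) ≈ 125.82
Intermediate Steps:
O(C) = -sqrt(C)/3 (O(C) = -sqrt((C - C) + C)/3 = -sqrt(0 + C)/3 = -sqrt(C)/3)
D(o) = 1/o (D(o) = (2/o)/2 = 1/o)
A(V, w) = V*w
g*((-5 - 4)*O(2) + A(-3, D(-3))) = 24*((-5 - 4)*(-sqrt(2)/3) - 3/(-3)) = 24*(-(-3)*sqrt(2) - 3*(-1/3)) = 24*(3*sqrt(2) + 1) = 24*(1 + 3*sqrt(2)) = 24 + 72*sqrt(2)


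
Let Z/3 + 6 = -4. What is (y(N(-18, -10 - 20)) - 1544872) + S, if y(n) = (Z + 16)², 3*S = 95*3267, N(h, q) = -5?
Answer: -1441221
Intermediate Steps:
Z = -30 (Z = -18 + 3*(-4) = -18 - 12 = -30)
S = 103455 (S = (95*3267)/3 = (⅓)*310365 = 103455)
y(n) = 196 (y(n) = (-30 + 16)² = (-14)² = 196)
(y(N(-18, -10 - 20)) - 1544872) + S = (196 - 1544872) + 103455 = -1544676 + 103455 = -1441221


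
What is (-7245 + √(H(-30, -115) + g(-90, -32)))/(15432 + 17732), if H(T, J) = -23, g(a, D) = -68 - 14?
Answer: -7245/33164 + I*√105/33164 ≈ -0.21846 + 0.00030898*I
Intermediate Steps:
g(a, D) = -82
(-7245 + √(H(-30, -115) + g(-90, -32)))/(15432 + 17732) = (-7245 + √(-23 - 82))/(15432 + 17732) = (-7245 + √(-105))/33164 = (-7245 + I*√105)*(1/33164) = -7245/33164 + I*√105/33164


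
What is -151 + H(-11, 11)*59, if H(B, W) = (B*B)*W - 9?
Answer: 77847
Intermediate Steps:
H(B, W) = -9 + W*B² (H(B, W) = B²*W - 9 = W*B² - 9 = -9 + W*B²)
-151 + H(-11, 11)*59 = -151 + (-9 + 11*(-11)²)*59 = -151 + (-9 + 11*121)*59 = -151 + (-9 + 1331)*59 = -151 + 1322*59 = -151 + 77998 = 77847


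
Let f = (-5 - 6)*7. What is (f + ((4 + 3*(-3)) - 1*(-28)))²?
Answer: 2916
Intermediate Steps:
f = -77 (f = -11*7 = -77)
(f + ((4 + 3*(-3)) - 1*(-28)))² = (-77 + ((4 + 3*(-3)) - 1*(-28)))² = (-77 + ((4 - 9) + 28))² = (-77 + (-5 + 28))² = (-77 + 23)² = (-54)² = 2916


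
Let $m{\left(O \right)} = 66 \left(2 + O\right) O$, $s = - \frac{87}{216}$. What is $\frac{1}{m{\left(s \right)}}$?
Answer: $- \frac{864}{36685} \approx -0.023552$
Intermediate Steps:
$s = - \frac{29}{72}$ ($s = \left(-87\right) \frac{1}{216} = - \frac{29}{72} \approx -0.40278$)
$m{\left(O \right)} = 66 O \left(2 + O\right)$
$\frac{1}{m{\left(s \right)}} = \frac{1}{66 \left(- \frac{29}{72}\right) \left(2 - \frac{29}{72}\right)} = \frac{1}{66 \left(- \frac{29}{72}\right) \frac{115}{72}} = \frac{1}{- \frac{36685}{864}} = - \frac{864}{36685}$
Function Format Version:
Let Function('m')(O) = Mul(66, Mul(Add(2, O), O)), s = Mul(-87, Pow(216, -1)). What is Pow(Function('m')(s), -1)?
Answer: Rational(-864, 36685) ≈ -0.023552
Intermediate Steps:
s = Rational(-29, 72) (s = Mul(-87, Rational(1, 216)) = Rational(-29, 72) ≈ -0.40278)
Function('m')(O) = Mul(66, O, Add(2, O)) (Function('m')(O) = Mul(66, Mul(O, Add(2, O))) = Mul(66, O, Add(2, O)))
Pow(Function('m')(s), -1) = Pow(Mul(66, Rational(-29, 72), Add(2, Rational(-29, 72))), -1) = Pow(Mul(66, Rational(-29, 72), Rational(115, 72)), -1) = Pow(Rational(-36685, 864), -1) = Rational(-864, 36685)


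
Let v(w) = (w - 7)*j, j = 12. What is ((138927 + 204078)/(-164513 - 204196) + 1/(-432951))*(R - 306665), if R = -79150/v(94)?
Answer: 3963064081299151520/13888064932533 ≈ 2.8536e+5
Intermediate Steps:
v(w) = -84 + 12*w (v(w) = (w - 7)*12 = (-7 + w)*12 = -84 + 12*w)
R = -39575/522 (R = -79150/(-84 + 12*94) = -79150/(-84 + 1128) = -79150/1044 = -79150*1/1044 = -39575/522 ≈ -75.814)
((138927 + 204078)/(-164513 - 204196) + 1/(-432951))*(R - 306665) = ((138927 + 204078)/(-164513 - 204196) + 1/(-432951))*(-39575/522 - 306665) = (343005/(-368709) - 1/432951)*(-160118705/522) = (343005*(-1/368709) - 1/432951)*(-160118705/522) = (-114335/122903 - 1/432951)*(-160118705/522) = -49501575488/53210976753*(-160118705/522) = 3963064081299151520/13888064932533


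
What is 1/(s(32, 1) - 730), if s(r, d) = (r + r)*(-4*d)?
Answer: -1/986 ≈ -0.0010142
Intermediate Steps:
s(r, d) = -8*d*r (s(r, d) = (2*r)*(-4*d) = -8*d*r)
1/(s(32, 1) - 730) = 1/(-8*1*32 - 730) = 1/(-256 - 730) = 1/(-986) = -1/986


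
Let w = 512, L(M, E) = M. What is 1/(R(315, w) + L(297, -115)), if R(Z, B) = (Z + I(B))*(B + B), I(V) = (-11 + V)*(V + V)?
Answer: 1/525659433 ≈ 1.9024e-9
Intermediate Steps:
I(V) = 2*V*(-11 + V) (I(V) = (-11 + V)*(2*V) = 2*V*(-11 + V))
R(Z, B) = 2*B*(Z + 2*B*(-11 + B)) (R(Z, B) = (Z + 2*B*(-11 + B))*(B + B) = (Z + 2*B*(-11 + B))*(2*B) = 2*B*(Z + 2*B*(-11 + B)))
1/(R(315, w) + L(297, -115)) = 1/(2*512*(315 + 2*512*(-11 + 512)) + 297) = 1/(2*512*(315 + 2*512*501) + 297) = 1/(2*512*(315 + 513024) + 297) = 1/(2*512*513339 + 297) = 1/(525659136 + 297) = 1/525659433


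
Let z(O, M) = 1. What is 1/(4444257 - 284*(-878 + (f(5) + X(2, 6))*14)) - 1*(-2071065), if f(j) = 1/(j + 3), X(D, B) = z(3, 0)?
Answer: 9711505449841/4689136 ≈ 2.0711e+6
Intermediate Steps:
X(D, B) = 1
f(j) = 1/(3 + j)
1/(4444257 - 284*(-878 + (f(5) + X(2, 6))*14)) - 1*(-2071065) = 1/(4444257 - 284*(-878 + (1/(3 + 5) + 1)*14)) - 1*(-2071065) = 1/(4444257 - 284*(-878 + (1/8 + 1)*14)) + 2071065 = 1/(4444257 - 284*(-878 + (⅛ + 1)*14)) + 2071065 = 1/(4444257 - 284*(-878 + (9/8)*14)) + 2071065 = 1/(4444257 - 284*(-878 + 63/4)) + 2071065 = 1/(4444257 - 284*(-3449/4)) + 2071065 = 1/(4444257 + 244879) + 2071065 = 1/4689136 + 2071065 = 9711505449841/4689136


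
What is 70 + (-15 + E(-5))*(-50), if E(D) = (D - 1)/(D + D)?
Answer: 790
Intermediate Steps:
E(D) = (-1 + D)/(2*D) (E(D) = (-1 + D)/((2*D)) = (-1 + D)*(1/(2*D)) = (-1 + D)/(2*D))
70 + (-15 + E(-5))*(-50) = 70 + (-15 + (½)*(-1 - 5)/(-5))*(-50) = 70 + (-15 + (½)*(-⅕)*(-6))*(-50) = 70 + (-15 + ⅗)*(-50) = 70 - 72/5*(-50) = 70 + 720 = 790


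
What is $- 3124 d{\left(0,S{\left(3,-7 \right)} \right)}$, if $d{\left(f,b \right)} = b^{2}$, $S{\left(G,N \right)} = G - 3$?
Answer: $0$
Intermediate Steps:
$S{\left(G,N \right)} = -3 + G$
$- 3124 d{\left(0,S{\left(3,-7 \right)} \right)} = - 3124 \left(-3 + 3\right)^{2} = - 3124 \cdot 0^{2} = \left(-3124\right) 0 = 0$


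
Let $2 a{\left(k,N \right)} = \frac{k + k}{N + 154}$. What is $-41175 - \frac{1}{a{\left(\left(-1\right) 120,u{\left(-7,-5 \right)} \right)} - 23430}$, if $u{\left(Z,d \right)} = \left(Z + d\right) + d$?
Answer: $- \frac{132172985113}{3210030} \approx -41175.0$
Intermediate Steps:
$u{\left(Z,d \right)} = Z + 2 d$
$a{\left(k,N \right)} = \frac{k}{154 + N}$ ($a{\left(k,N \right)} = \frac{\left(k + k\right) \frac{1}{N + 154}}{2} = \frac{2 k \frac{1}{154 + N}}{2} = \frac{k}{154 + N}$)
$-41175 - \frac{1}{a{\left(\left(-1\right) 120,u{\left(-7,-5 \right)} \right)} - 23430} = -41175 - \frac{1}{\frac{\left(-1\right) 120}{154 + \left(-7 + 2 \left(-5\right)\right)} - 23430} = -41175 - \frac{1}{- \frac{120}{154 - 17} - 23430} = -41175 - \frac{1}{- \frac{120}{137} - 23430} = -41175 - \frac{1}{- \frac{3210030}{137}} = -41175 - - \frac{137}{3210030} = -41175 + \frac{137}{3210030} = - \frac{132172985113}{3210030}$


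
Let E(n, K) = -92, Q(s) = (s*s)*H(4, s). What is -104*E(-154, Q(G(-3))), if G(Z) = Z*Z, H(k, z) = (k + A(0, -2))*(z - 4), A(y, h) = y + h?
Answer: 9568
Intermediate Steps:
A(y, h) = h + y
H(k, z) = (-4 + z)*(-2 + k) (H(k, z) = (k + (-2 + 0))*(z - 4) = (k - 2)*(-4 + z) = (-2 + k)*(-4 + z) = (-4 + z)*(-2 + k))
G(Z) = Z²
Q(s) = s²*(-8 + 2*s) (Q(s) = (s*s)*(8 - 4*4 - 2*s + 4*s) = s²*(8 - 16 - 2*s + 4*s) = s²*(-8 + 2*s))
-104*E(-154, Q(G(-3))) = -104*(-92) = 9568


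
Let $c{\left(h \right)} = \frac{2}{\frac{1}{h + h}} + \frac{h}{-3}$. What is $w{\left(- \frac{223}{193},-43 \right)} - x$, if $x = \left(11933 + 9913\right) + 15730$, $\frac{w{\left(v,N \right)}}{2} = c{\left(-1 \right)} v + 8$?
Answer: $- \frac{21742334}{579} \approx -37552.0$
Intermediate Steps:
$c{\left(h \right)} = \frac{11 h}{3}$ ($c{\left(h \right)} = \frac{2}{\frac{1}{2 h}} + h \left(- \frac{1}{3}\right) = \frac{2}{\frac{1}{2} \frac{1}{h}} - \frac{h}{3} = 2 \cdot 2 h - \frac{h}{3} = 4 h - \frac{h}{3} = \frac{11 h}{3}$)
$w{\left(v,N \right)} = 16 - \frac{22 v}{3}$ ($w{\left(v,N \right)} = 2 \left(\frac{11}{3} \left(-1\right) v + 8\right) = 2 \left(- \frac{11 v}{3} + 8\right) = 2 \left(8 - \frac{11 v}{3}\right) = 16 - \frac{22 v}{3}$)
$x = 37576$ ($x = 21846 + 15730 = 37576$)
$w{\left(- \frac{223}{193},-43 \right)} - x = \left(16 - \frac{22 \left(- \frac{223}{193}\right)}{3}\right) - 37576 = \left(16 - \frac{22 \left(\left(-223\right) \frac{1}{193}\right)}{3}\right) - 37576 = \left(16 - - \frac{4906}{579}\right) - 37576 = \left(16 + \frac{4906}{579}\right) - 37576 = \frac{14170}{579} - 37576 = - \frac{21742334}{579}$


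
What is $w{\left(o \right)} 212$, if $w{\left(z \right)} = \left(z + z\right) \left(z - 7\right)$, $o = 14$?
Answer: $41552$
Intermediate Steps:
$w{\left(z \right)} = 2 z \left(-7 + z\right)$
$w{\left(o \right)} 212 = 2 \cdot 14 \left(-7 + 14\right) 212 = 2 \cdot 14 \cdot 7 \cdot 212 = 196 \cdot 212 = 41552$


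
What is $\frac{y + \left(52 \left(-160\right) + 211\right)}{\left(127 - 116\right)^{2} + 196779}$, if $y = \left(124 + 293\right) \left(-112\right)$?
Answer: $- \frac{4983}{17900} \approx -0.27838$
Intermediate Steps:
$y = -46704$ ($y = 417 \left(-112\right) = -46704$)
$\frac{y + \left(52 \left(-160\right) + 211\right)}{\left(127 - 116\right)^{2} + 196779} = \frac{-46704 + \left(52 \left(-160\right) + 211\right)}{\left(127 - 116\right)^{2} + 196779} = \frac{-46704 + \left(-8320 + 211\right)}{11^{2} + 196779} = \frac{-46704 - 8109}{121 + 196779} = - \frac{54813}{196900} = \left(-54813\right) \frac{1}{196900} = - \frac{4983}{17900}$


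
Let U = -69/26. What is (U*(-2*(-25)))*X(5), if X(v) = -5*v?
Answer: 43125/13 ≈ 3317.3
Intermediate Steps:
U = -69/26 (U = -69*1/26 = -69/26 ≈ -2.6538)
(U*(-2*(-25)))*X(5) = (-(-69)*(-25)/13)*(-5*5) = -69/26*50*(-25) = -1725/13*(-25) = 43125/13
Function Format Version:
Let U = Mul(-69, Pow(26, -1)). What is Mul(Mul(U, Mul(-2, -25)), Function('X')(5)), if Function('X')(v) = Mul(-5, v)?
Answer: Rational(43125, 13) ≈ 3317.3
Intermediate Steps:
U = Rational(-69, 26) (U = Mul(-69, Rational(1, 26)) = Rational(-69, 26) ≈ -2.6538)
Mul(Mul(U, Mul(-2, -25)), Function('X')(5)) = Mul(Mul(Rational(-69, 26), Mul(-2, -25)), Mul(-5, 5)) = Mul(Mul(Rational(-69, 26), 50), -25) = Mul(Rational(-1725, 13), -25) = Rational(43125, 13)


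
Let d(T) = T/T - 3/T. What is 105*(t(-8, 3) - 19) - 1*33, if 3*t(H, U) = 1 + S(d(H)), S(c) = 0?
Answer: -1993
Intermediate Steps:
d(T) = 1 - 3/T
t(H, U) = ⅓ (t(H, U) = (1 + 0)/3 = (⅓)*1 = ⅓)
105*(t(-8, 3) - 19) - 1*33 = 105*(⅓ - 19) - 1*33 = 105*(-56/3) - 33 = -1960 - 33 = -1993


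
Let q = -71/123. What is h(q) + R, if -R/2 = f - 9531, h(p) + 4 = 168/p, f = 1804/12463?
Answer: 1509647094/80443 ≈ 18767.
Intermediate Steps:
q = -71/123 (q = -71*1/123 = -71/123 ≈ -0.57724)
f = 164/1133 (f = 1804*(1/12463) = 164/1133 ≈ 0.14475)
h(p) = -4 + 168/p
R = 21596918/1133 (R = -2*(164/1133 - 9531) = -2*(-10798459/1133) = 21596918/1133 ≈ 19062.)
h(q) + R = (-4 + 168/(-71/123)) + 21596918/1133 = (-4 + 168*(-123/71)) + 21596918/1133 = (-4 - 20664/71) + 21596918/1133 = -20948/71 + 21596918/1133 = 1509647094/80443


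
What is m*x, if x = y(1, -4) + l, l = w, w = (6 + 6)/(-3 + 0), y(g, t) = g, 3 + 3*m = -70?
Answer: 73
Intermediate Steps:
m = -73/3 (m = -1 + (⅓)*(-70) = -1 - 70/3 = -73/3 ≈ -24.333)
w = -4 (w = 12/(-3) = 12*(-⅓) = -4)
l = -4
x = -3 (x = 1 - 4 = -3)
m*x = -73/3*(-3) = 73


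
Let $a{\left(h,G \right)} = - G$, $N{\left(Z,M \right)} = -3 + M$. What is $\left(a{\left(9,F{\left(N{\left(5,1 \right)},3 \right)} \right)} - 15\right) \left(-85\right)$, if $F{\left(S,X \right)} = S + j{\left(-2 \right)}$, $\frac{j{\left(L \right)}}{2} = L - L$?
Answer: $1105$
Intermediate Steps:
$j{\left(L \right)} = 0$ ($j{\left(L \right)} = 2 \left(L - L\right) = 2 \cdot 0 = 0$)
$F{\left(S,X \right)} = S$ ($F{\left(S,X \right)} = S + 0 = S$)
$\left(a{\left(9,F{\left(N{\left(5,1 \right)},3 \right)} \right)} - 15\right) \left(-85\right) = \left(- (-3 + 1) - 15\right) \left(-85\right) = \left(\left(-1\right) \left(-2\right) - 15\right) \left(-85\right) = \left(2 - 15\right) \left(-85\right) = \left(-13\right) \left(-85\right) = 1105$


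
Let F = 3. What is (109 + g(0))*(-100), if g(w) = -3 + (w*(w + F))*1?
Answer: -10600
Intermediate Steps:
g(w) = -3 + w*(3 + w) (g(w) = -3 + (w*(w + 3))*1 = -3 + (w*(3 + w))*1 = -3 + w*(3 + w))
(109 + g(0))*(-100) = (109 + (-3 + 0² + 3*0))*(-100) = (109 + (-3 + 0 + 0))*(-100) = (109 - 3)*(-100) = 106*(-100) = -10600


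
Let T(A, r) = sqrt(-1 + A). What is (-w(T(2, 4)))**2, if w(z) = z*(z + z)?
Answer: 4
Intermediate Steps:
w(z) = 2*z**2 (w(z) = z*(2*z) = 2*z**2)
(-w(T(2, 4)))**2 = (-2*(sqrt(-1 + 2))**2)**2 = (-2*(sqrt(1))**2)**2 = (-2*1**2)**2 = (-2)**2 = 4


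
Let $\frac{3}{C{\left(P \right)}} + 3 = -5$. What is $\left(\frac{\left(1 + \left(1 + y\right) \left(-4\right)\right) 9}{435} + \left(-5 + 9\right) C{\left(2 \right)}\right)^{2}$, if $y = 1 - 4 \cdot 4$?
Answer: $\frac{8649}{84100} \approx 0.10284$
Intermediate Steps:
$C{\left(P \right)} = - \frac{3}{8}$ ($C{\left(P \right)} = \frac{3}{-3 - 5} = \frac{3}{-8} = 3 \left(- \frac{1}{8}\right) = - \frac{3}{8}$)
$y = -15$ ($y = 1 - 16 = -15$)
$\left(\frac{\left(1 + \left(1 + y\right) \left(-4\right)\right) 9}{435} + \left(-5 + 9\right) C{\left(2 \right)}\right)^{2} = \left(\frac{\left(1 + \left(1 - 15\right) \left(-4\right)\right) 9}{435} + \left(-5 + 9\right) \left(- \frac{3}{8}\right)\right)^{2} = \left(\left(1 - -56\right) 9 \cdot \frac{1}{435} + 4 \left(- \frac{3}{8}\right)\right)^{2} = \left(\left(1 + 56\right) 9 \cdot \frac{1}{435} - \frac{3}{2}\right)^{2} = \left(57 \cdot 9 \cdot \frac{1}{435} - \frac{3}{2}\right)^{2} = \left(513 \cdot \frac{1}{435} - \frac{3}{2}\right)^{2} = \left(\frac{171}{145} - \frac{3}{2}\right)^{2} = \left(- \frac{93}{290}\right)^{2} = \frac{8649}{84100}$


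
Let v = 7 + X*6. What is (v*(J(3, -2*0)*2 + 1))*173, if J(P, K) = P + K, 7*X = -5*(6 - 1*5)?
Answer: 3287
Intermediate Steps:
X = -5/7 (X = (-5*(6 - 1*5))/7 = (-5*(6 - 5))/7 = (-5*1)/7 = (⅐)*(-5) = -5/7 ≈ -0.71429)
J(P, K) = K + P
v = 19/7 (v = 7 - 5/7*6 = 7 - 30/7 = 19/7 ≈ 2.7143)
(v*(J(3, -2*0)*2 + 1))*173 = (19*((-2*0 + 3)*2 + 1)/7)*173 = (19*((0 + 3)*2 + 1)/7)*173 = (19*(3*2 + 1)/7)*173 = (19*(6 + 1)/7)*173 = ((19/7)*7)*173 = 19*173 = 3287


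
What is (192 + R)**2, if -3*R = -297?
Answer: 84681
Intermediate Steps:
R = 99 (R = -1/3*(-297) = 99)
(192 + R)**2 = (192 + 99)**2 = 291**2 = 84681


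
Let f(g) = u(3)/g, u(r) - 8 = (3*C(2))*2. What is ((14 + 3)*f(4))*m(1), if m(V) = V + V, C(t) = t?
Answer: 170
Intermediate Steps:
m(V) = 2*V
u(r) = 20 (u(r) = 8 + (3*2)*2 = 8 + 6*2 = 8 + 12 = 20)
f(g) = 20/g
((14 + 3)*f(4))*m(1) = ((14 + 3)*(20/4))*(2*1) = (17*(20*(¼)))*2 = (17*5)*2 = 85*2 = 170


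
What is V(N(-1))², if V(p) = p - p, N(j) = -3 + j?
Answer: 0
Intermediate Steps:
V(p) = 0
V(N(-1))² = 0² = 0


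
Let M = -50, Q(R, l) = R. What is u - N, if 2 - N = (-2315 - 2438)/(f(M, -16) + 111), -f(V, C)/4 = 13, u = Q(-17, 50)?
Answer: -5874/59 ≈ -99.559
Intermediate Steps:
u = -17
f(V, C) = -52 (f(V, C) = -4*13 = -52)
N = 4871/59 (N = 2 - (-2315 - 2438)/(-52 + 111) = 2 - (-4753)/59 = 2 - 1*(-4753/59) = 2 + 4753/59 = 4871/59 ≈ 82.559)
u - N = -17 - 1*4871/59 = -17 - 4871/59 = -5874/59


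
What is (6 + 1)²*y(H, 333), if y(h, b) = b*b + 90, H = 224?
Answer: 5437971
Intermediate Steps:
y(h, b) = 90 + b² (y(h, b) = b² + 90 = 90 + b²)
(6 + 1)²*y(H, 333) = (6 + 1)²*(90 + 333²) = 7²*(90 + 110889) = 49*110979 = 5437971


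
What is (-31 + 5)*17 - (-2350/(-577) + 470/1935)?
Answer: -99661846/223299 ≈ -446.32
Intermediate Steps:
(-31 + 5)*17 - (-2350/(-577) + 470/1935) = -26*17 - (-2350*(-1/577) + 470*(1/1935)) = -442 - (2350/577 + 94/387) = -442 - 1*963688/223299 = -442 - 963688/223299 = -99661846/223299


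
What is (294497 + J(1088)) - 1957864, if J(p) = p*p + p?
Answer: -478535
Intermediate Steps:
J(p) = p + p² (J(p) = p² + p = p + p²)
(294497 + J(1088)) - 1957864 = (294497 + 1088*(1 + 1088)) - 1957864 = (294497 + 1088*1089) - 1957864 = (294497 + 1184832) - 1957864 = 1479329 - 1957864 = -478535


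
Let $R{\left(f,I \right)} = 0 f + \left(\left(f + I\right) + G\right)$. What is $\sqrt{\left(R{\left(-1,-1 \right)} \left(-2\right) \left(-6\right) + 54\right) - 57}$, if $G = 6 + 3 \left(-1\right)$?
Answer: $3$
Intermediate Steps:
$G = 3$ ($G = 6 - 3 = 3$)
$R{\left(f,I \right)} = 3 + I + f$ ($R{\left(f,I \right)} = 0 f + \left(\left(f + I\right) + 3\right) = 0 + \left(\left(I + f\right) + 3\right) = 0 + \left(3 + I + f\right) = 3 + I + f$)
$\sqrt{\left(R{\left(-1,-1 \right)} \left(-2\right) \left(-6\right) + 54\right) - 57} = \sqrt{\left(\left(3 - 1 - 1\right) \left(-2\right) \left(-6\right) + 54\right) - 57} = \sqrt{\left(1 \left(-2\right) \left(-6\right) + 54\right) - 57} = \sqrt{\left(\left(-2\right) \left(-6\right) + 54\right) - 57} = \sqrt{\left(12 + 54\right) - 57} = \sqrt{66 - 57} = \sqrt{9} = 3$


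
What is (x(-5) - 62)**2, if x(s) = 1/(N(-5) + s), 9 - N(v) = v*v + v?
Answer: 986049/256 ≈ 3851.8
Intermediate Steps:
N(v) = 9 - v - v**2 (N(v) = 9 - (v*v + v) = 9 - (v**2 + v) = 9 - (v + v**2) = 9 + (-v - v**2) = 9 - v - v**2)
x(s) = 1/(-11 + s) (x(s) = 1/((9 - 1*(-5) - 1*(-5)**2) + s) = 1/((9 + 5 - 1*25) + s) = 1/((9 + 5 - 25) + s) = 1/(-11 + s))
(x(-5) - 62)**2 = (1/(-11 - 5) - 62)**2 = (1/(-16) - 62)**2 = (-1/16 - 62)**2 = (-993/16)**2 = 986049/256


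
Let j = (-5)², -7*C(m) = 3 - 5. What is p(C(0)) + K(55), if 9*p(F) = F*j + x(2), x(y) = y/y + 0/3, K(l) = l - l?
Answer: 19/21 ≈ 0.90476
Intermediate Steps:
C(m) = 2/7 (C(m) = -(3 - 5)/7 = -⅐*(-2) = 2/7)
K(l) = 0
x(y) = 1 (x(y) = 1 + 0*(⅓) = 1 + 0 = 1)
j = 25
p(F) = ⅑ + 25*F/9 (p(F) = (F*25 + 1)/9 = (25*F + 1)/9 = (1 + 25*F)/9 = ⅑ + 25*F/9)
p(C(0)) + K(55) = (⅑ + (25/9)*(2/7)) + 0 = (⅑ + 50/63) + 0 = 19/21 + 0 = 19/21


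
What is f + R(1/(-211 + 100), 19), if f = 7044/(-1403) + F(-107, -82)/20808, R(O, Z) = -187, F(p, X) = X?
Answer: -2802947143/14596812 ≈ -192.02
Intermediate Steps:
f = -73343299/14596812 (f = 7044/(-1403) - 82/20808 = 7044*(-1/1403) - 82*1/20808 = -7044/1403 - 41/10404 = -73343299/14596812 ≈ -5.0246)
f + R(1/(-211 + 100), 19) = -73343299/14596812 - 187 = -2802947143/14596812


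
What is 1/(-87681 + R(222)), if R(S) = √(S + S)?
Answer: -29227/2562652439 - 2*√111/7687957317 ≈ -1.1408e-5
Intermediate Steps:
R(S) = √2*√S (R(S) = √(2*S) = √2*√S)
1/(-87681 + R(222)) = 1/(-87681 + √2*√222) = 1/(-87681 + 2*√111)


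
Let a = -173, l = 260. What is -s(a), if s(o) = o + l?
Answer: -87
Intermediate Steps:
s(o) = 260 + o (s(o) = o + 260 = 260 + o)
-s(a) = -(260 - 173) = -1*87 = -87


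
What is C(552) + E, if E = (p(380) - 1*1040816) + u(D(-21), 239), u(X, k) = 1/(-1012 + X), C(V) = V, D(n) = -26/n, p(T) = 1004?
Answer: -22059332781/21226 ≈ -1.0393e+6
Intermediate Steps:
E = -22071049533/21226 (E = (1004 - 1*1040816) + 1/(-1012 - 26/(-21)) = (1004 - 1040816) + 1/(-1012 - 26*(-1/21)) = -1039812 + 1/(-1012 + 26/21) = -1039812 + 1/(-21226/21) = -1039812 - 21/21226 = -22071049533/21226 ≈ -1.0398e+6)
C(552) + E = 552 - 22071049533/21226 = -22059332781/21226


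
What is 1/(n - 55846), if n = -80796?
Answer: -1/136642 ≈ -7.3184e-6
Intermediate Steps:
1/(n - 55846) = 1/(-80796 - 55846) = 1/(-136642) = -1/136642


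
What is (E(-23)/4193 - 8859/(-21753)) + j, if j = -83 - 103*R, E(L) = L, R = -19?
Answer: 56988267338/30403443 ≈ 1874.4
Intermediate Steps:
j = 1874 (j = -83 - 103*(-19) = -83 + 1957 = 1874)
(E(-23)/4193 - 8859/(-21753)) + j = (-23/4193 - 8859/(-21753)) + 1874 = (-23*1/4193 - 8859*(-1/21753)) + 1874 = (-23/4193 + 2953/7251) + 1874 = 12215156/30403443 + 1874 = 56988267338/30403443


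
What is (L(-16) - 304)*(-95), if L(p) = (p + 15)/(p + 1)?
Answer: 86621/3 ≈ 28874.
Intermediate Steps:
L(p) = (15 + p)/(1 + p)
(L(-16) - 304)*(-95) = ((15 - 16)/(1 - 16) - 304)*(-95) = (-1/(-15) - 304)*(-95) = (-1/15*(-1) - 304)*(-95) = (1/15 - 304)*(-95) = -4559/15*(-95) = 86621/3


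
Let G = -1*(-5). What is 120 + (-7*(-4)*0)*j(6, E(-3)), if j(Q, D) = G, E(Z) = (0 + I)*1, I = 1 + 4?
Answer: 120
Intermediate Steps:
I = 5
G = 5
E(Z) = 5 (E(Z) = (0 + 5)*1 = 5*1 = 5)
j(Q, D) = 5
120 + (-7*(-4)*0)*j(6, E(-3)) = 120 + (-7*(-4)*0)*5 = 120 + (28*0)*5 = 120 + 0*5 = 120 + 0 = 120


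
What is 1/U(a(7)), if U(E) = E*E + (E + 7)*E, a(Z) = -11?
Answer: 1/165 ≈ 0.0060606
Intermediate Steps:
U(E) = E² + E*(7 + E) (U(E) = E² + (7 + E)*E = E² + E*(7 + E))
1/U(a(7)) = 1/(-11*(7 + 2*(-11))) = 1/(-11*(7 - 22)) = 1/(-11*(-15)) = 1/165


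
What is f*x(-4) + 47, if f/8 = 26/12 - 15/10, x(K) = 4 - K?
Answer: 269/3 ≈ 89.667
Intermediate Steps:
f = 16/3 (f = 8*(26/12 - 15/10) = 8*(26*(1/12) - 15*⅒) = 8*(13/6 - 3/2) = 8*(⅔) = 16/3 ≈ 5.3333)
f*x(-4) + 47 = 16*(4 - 1*(-4))/3 + 47 = 16*(4 + 4)/3 + 47 = (16/3)*8 + 47 = 128/3 + 47 = 269/3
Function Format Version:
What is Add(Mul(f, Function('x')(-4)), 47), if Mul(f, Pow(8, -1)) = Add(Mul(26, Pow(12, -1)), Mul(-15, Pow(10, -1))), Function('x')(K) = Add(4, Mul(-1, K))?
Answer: Rational(269, 3) ≈ 89.667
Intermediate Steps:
f = Rational(16, 3) (f = Mul(8, Add(Mul(26, Pow(12, -1)), Mul(-15, Pow(10, -1)))) = Mul(8, Add(Mul(26, Rational(1, 12)), Mul(-15, Rational(1, 10)))) = Mul(8, Add(Rational(13, 6), Rational(-3, 2))) = Mul(8, Rational(2, 3)) = Rational(16, 3) ≈ 5.3333)
Add(Mul(f, Function('x')(-4)), 47) = Add(Mul(Rational(16, 3), Add(4, Mul(-1, -4))), 47) = Add(Mul(Rational(16, 3), Add(4, 4)), 47) = Add(Mul(Rational(16, 3), 8), 47) = Add(Rational(128, 3), 47) = Rational(269, 3)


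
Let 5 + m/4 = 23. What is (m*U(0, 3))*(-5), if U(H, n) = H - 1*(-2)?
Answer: -720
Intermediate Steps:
U(H, n) = 2 + H (U(H, n) = H + 2 = 2 + H)
m = 72 (m = -20 + 4*23 = -20 + 92 = 72)
(m*U(0, 3))*(-5) = (72*(2 + 0))*(-5) = (72*2)*(-5) = 144*(-5) = -720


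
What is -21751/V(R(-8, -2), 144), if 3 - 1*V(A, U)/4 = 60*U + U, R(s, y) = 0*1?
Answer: 21751/35124 ≈ 0.61926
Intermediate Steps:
R(s, y) = 0
V(A, U) = 12 - 244*U (V(A, U) = 12 - 4*(60*U + U) = 12 - 244*U)
-21751/V(R(-8, -2), 144) = -21751/(12 - 244*144) = -21751/(12 - 35136) = -21751/(-35124) = -21751*(-1/35124) = 21751/35124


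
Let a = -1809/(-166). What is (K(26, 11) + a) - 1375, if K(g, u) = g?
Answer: -222125/166 ≈ -1338.1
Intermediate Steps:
a = 1809/166 (a = -1809*(-1/166) = 1809/166 ≈ 10.898)
(K(26, 11) + a) - 1375 = (26 + 1809/166) - 1375 = 6125/166 - 1375 = -222125/166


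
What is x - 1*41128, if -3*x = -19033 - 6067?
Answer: -98284/3 ≈ -32761.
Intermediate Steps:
x = 25100/3 (x = -(-19033 - 6067)/3 = -⅓*(-25100) = 25100/3 ≈ 8366.7)
x - 1*41128 = 25100/3 - 1*41128 = 25100/3 - 41128 = -98284/3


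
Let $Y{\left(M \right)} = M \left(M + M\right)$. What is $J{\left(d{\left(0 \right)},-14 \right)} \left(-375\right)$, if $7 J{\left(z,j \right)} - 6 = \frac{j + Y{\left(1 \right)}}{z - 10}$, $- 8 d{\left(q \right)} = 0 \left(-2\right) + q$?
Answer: $- \frac{2700}{7} \approx -385.71$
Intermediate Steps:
$d{\left(q \right)} = - \frac{q}{8}$ ($d{\left(q \right)} = - \frac{0 \left(-2\right) + q}{8} = - \frac{0 + q}{8} = - \frac{q}{8}$)
$Y{\left(M \right)} = 2 M^{2}$ ($Y{\left(M \right)} = M 2 M = 2 M^{2}$)
$J{\left(z,j \right)} = \frac{6}{7} + \frac{2 + j}{7 \left(-10 + z\right)}$ ($J{\left(z,j \right)} = \frac{6}{7} + \frac{\left(j + 2 \cdot 1^{2}\right) \frac{1}{z - 10}}{7} = \frac{6}{7} + \frac{\left(j + 2 \cdot 1\right) \frac{1}{-10 + z}}{7} = \frac{6}{7} + \frac{\left(j + 2\right) \frac{1}{-10 + z}}{7} = \frac{6}{7} + \frac{\left(2 + j\right) \frac{1}{-10 + z}}{7} = \frac{6}{7} + \frac{\frac{1}{-10 + z} \left(2 + j\right)}{7} = \frac{6}{7} + \frac{2 + j}{7 \left(-10 + z\right)}$)
$J{\left(d{\left(0 \right)},-14 \right)} \left(-375\right) = \frac{-58 - 14 + 6 \left(\left(- \frac{1}{8}\right) 0\right)}{7 \left(-10 - 0\right)} \left(-375\right) = \frac{-58 - 14 + 6 \cdot 0}{7 \left(-10 + 0\right)} \left(-375\right) = \frac{-58 - 14 + 0}{7 \left(-10\right)} \left(-375\right) = \frac{1}{7} \left(- \frac{1}{10}\right) \left(-72\right) \left(-375\right) = \frac{36}{35} \left(-375\right) = - \frac{2700}{7}$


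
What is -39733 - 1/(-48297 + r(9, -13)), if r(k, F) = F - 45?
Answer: -1921289214/48355 ≈ -39733.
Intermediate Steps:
r(k, F) = -45 + F
-39733 - 1/(-48297 + r(9, -13)) = -39733 - 1/(-48297 + (-45 - 13)) = -39733 - 1/(-48297 - 58) = -39733 - 1/(-48355) = -39733 - 1*(-1/48355) = -39733 + 1/48355 = -1921289214/48355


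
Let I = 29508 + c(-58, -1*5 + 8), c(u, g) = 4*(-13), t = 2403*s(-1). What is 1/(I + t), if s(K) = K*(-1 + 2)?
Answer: 1/27053 ≈ 3.6964e-5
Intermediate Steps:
s(K) = K (s(K) = K*1 = K)
t = -2403 (t = 2403*(-1) = -2403)
c(u, g) = -52
I = 29456 (I = 29508 - 52 = 29456)
1/(I + t) = 1/(29456 - 2403) = 1/27053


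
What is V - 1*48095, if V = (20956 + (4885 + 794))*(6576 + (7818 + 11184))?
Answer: 681221935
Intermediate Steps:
V = 681270030 (V = (20956 + 5679)*(6576 + 19002) = 26635*25578 = 681270030)
V - 1*48095 = 681270030 - 1*48095 = 681270030 - 48095 = 681221935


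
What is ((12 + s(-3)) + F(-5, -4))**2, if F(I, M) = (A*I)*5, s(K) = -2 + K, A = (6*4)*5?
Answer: 8958049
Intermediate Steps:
A = 120 (A = 24*5 = 120)
F(I, M) = 600*I (F(I, M) = (120*I)*5 = 600*I)
((12 + s(-3)) + F(-5, -4))**2 = ((12 + (-2 - 3)) + 600*(-5))**2 = ((12 - 5) - 3000)**2 = (7 - 3000)**2 = (-2993)**2 = 8958049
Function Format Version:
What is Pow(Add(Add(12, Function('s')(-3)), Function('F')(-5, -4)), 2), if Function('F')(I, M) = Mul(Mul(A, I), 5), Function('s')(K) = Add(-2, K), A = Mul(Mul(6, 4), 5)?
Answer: 8958049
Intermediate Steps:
A = 120 (A = Mul(24, 5) = 120)
Function('F')(I, M) = Mul(600, I) (Function('F')(I, M) = Mul(Mul(120, I), 5) = Mul(600, I))
Pow(Add(Add(12, Function('s')(-3)), Function('F')(-5, -4)), 2) = Pow(Add(Add(12, Add(-2, -3)), Mul(600, -5)), 2) = Pow(Add(Add(12, -5), -3000), 2) = Pow(Add(7, -3000), 2) = Pow(-2993, 2) = 8958049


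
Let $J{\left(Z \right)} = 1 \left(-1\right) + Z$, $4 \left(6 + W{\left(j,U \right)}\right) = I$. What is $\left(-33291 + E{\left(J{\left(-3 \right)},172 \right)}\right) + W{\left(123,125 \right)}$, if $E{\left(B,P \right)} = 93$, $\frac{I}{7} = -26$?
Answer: $- \frac{66499}{2} \approx -33250.0$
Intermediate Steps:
$I = -182$ ($I = 7 \left(-26\right) = -182$)
$W{\left(j,U \right)} = - \frac{103}{2}$ ($W{\left(j,U \right)} = -6 + \frac{1}{4} \left(-182\right) = -6 - \frac{91}{2} = - \frac{103}{2}$)
$J{\left(Z \right)} = -1 + Z$
$\left(-33291 + E{\left(J{\left(-3 \right)},172 \right)}\right) + W{\left(123,125 \right)} = \left(-33291 + 93\right) - \frac{103}{2} = -33198 - \frac{103}{2} = - \frac{66499}{2}$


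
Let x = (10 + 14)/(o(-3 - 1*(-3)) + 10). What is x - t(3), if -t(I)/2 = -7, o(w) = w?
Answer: -58/5 ≈ -11.600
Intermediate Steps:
t(I) = 14 (t(I) = -2*(-7) = 14)
x = 12/5 (x = (10 + 14)/((-3 - 1*(-3)) + 10) = 24/((-3 + 3) + 10) = 24/(0 + 10) = 24/10 = 24*(⅒) = 12/5 ≈ 2.4000)
x - t(3) = 12/5 - 1*14 = 12/5 - 14 = -58/5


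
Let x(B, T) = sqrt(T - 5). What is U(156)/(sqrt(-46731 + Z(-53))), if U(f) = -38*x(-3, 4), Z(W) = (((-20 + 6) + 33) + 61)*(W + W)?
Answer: -38*sqrt(55211)/55211 ≈ -0.16172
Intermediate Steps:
Z(W) = 160*W (Z(W) = ((-14 + 33) + 61)*(2*W) = (19 + 61)*(2*W) = 80*(2*W) = 160*W)
x(B, T) = sqrt(-5 + T)
U(f) = -38*I (U(f) = -38*sqrt(-5 + 4) = -38*I)
U(156)/(sqrt(-46731 + Z(-53))) = (-38*I)/(sqrt(-46731 + 160*(-53))) = (-38*I)/(sqrt(-46731 - 8480)) = (-38*I)/(sqrt(-55211)) = (-38*I)/((I*sqrt(55211))) = (-38*I)*(-I*sqrt(55211)/55211) = -38*sqrt(55211)/55211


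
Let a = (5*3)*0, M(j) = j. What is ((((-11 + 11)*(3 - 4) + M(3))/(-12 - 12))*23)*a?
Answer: 0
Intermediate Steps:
a = 0 (a = 15*0 = 0)
((((-11 + 11)*(3 - 4) + M(3))/(-12 - 12))*23)*a = ((((-11 + 11)*(3 - 4) + 3)/(-12 - 12))*23)*0 = (((0*(-1) + 3)/(-24))*23)*0 = (((0 + 3)*(-1/24))*23)*0 = ((3*(-1/24))*23)*0 = -⅛*23*0 = -23/8*0 = 0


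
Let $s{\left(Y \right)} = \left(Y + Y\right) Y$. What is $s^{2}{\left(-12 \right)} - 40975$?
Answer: $41969$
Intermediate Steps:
$s{\left(Y \right)} = 2 Y^{2}$ ($s{\left(Y \right)} = 2 Y Y = 2 Y^{2}$)
$s^{2}{\left(-12 \right)} - 40975 = \left(2 \left(-12\right)^{2}\right)^{2} - 40975 = \left(2 \cdot 144\right)^{2} - 40975 = 288^{2} - 40975 = 82944 - 40975 = 41969$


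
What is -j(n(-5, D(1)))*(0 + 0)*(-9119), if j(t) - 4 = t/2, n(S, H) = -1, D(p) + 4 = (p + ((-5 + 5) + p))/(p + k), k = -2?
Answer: 0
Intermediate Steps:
D(p) = -4 + 2*p/(-2 + p) (D(p) = -4 + (p + ((-5 + 5) + p))/(p - 2) = -4 + (p + (0 + p))/(-2 + p) = -4 + (p + p)/(-2 + p) = -4 + (2*p)/(-2 + p) = -4 + 2*p/(-2 + p))
j(t) = 4 + t/2
-j(n(-5, D(1)))*(0 + 0)*(-9119) = -(4 + (1/2)*(-1))*(0 + 0)*(-9119) = -(4 - 1/2)*0*(-9119) = -7*0/2*(-9119) = -1*0*(-9119) = 0*(-9119) = 0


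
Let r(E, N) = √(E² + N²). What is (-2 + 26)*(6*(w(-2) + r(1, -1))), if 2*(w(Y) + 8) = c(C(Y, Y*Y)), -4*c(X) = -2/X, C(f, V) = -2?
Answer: -1170 + 144*√2 ≈ -966.35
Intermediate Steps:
c(X) = 1/(2*X) (c(X) = -(-1)/(2*X) = 1/(2*X))
w(Y) = -65/8 (w(Y) = -8 + ((½)/(-2))/2 = -8 + ((½)*(-½))/2 = -8 + (½)*(-¼) = -8 - ⅛ = -65/8)
(-2 + 26)*(6*(w(-2) + r(1, -1))) = (-2 + 26)*(6*(-65/8 + √(1² + (-1)²))) = 24*(6*(-65/8 + √(1 + 1))) = 24*(6*(-65/8 + √2)) = 24*(-195/4 + 6*√2) = -1170 + 144*√2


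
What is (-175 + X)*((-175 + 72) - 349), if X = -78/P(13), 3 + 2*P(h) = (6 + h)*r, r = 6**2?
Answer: 17979204/227 ≈ 79204.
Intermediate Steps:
r = 36
P(h) = 213/2 + 18*h (P(h) = -3/2 + ((6 + h)*36)/2 = -3/2 + (216 + 36*h)/2 = -3/2 + (108 + 18*h) = 213/2 + 18*h)
X = -52/227 (X = -78/(213/2 + 18*13) = -78/(213/2 + 234) = -78/681/2 = -78*2/681 = -52/227 ≈ -0.22907)
(-175 + X)*((-175 + 72) - 349) = (-175 - 52/227)*((-175 + 72) - 349) = -39777*(-103 - 349)/227 = -39777/227*(-452) = 17979204/227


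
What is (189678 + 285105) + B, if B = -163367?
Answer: 311416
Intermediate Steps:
(189678 + 285105) + B = (189678 + 285105) - 163367 = 474783 - 163367 = 311416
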